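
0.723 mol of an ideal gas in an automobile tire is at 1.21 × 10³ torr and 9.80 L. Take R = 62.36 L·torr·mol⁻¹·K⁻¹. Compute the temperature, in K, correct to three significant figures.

T ≈ 263 K

PV = nRT ⇒ T = PV/(nR) = (1.21e+03 × 9.80) / (0.723 × 62.36)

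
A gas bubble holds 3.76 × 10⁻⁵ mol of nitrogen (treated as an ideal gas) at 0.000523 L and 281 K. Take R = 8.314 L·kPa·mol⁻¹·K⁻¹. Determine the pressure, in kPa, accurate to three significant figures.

P ≈ 168 kPa

PV = nRT ⇒ P = nRT/V = (3.76e-05 × 8.314 × 281) / 0.000523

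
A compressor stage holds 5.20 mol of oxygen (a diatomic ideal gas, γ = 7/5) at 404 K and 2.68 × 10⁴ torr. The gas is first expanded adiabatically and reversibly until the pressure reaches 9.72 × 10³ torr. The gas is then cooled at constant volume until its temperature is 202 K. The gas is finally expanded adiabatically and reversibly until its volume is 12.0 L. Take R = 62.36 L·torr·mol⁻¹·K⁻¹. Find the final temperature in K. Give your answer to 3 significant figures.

T₄ ≈ 188 K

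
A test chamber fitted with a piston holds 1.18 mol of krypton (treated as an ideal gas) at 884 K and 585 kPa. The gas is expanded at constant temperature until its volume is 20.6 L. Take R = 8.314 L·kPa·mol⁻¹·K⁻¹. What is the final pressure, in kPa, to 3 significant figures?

P₂ ≈ 421 kPa

From PV = nRT: V₁ = nRT₁/P₁ = 14.82 L.
Isothermal, so P V is constant: T₂ = T₁; P₂ = P₁·(V₁/V₂) = 421.0 kPa.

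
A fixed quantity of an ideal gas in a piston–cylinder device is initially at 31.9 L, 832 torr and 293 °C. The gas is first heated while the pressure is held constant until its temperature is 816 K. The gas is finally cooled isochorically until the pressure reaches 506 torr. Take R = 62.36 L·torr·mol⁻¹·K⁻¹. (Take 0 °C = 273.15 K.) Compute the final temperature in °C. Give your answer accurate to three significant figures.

T₃ ≈ 223 °C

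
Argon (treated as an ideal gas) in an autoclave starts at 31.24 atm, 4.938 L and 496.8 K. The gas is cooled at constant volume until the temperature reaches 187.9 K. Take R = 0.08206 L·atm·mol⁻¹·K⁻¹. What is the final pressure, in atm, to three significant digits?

P₂ ≈ 11.8 atm

Isochoric, so P/T is constant: V₂ = V₁; P₂ = P₁·(T₂/T₁) = 11.82 atm.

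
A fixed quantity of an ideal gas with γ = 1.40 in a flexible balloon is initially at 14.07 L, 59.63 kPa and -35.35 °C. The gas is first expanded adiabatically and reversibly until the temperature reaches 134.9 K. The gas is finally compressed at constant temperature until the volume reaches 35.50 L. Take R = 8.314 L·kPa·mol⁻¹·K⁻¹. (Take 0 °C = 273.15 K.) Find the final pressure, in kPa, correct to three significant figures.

P₃ ≈ 13.4 kPa

Convert: T₁ = 237.8 K.
Reversible adiabatic, γ = 1.40: P₂ = P₁·(T₂/T₁)^(γ/(γ−1)) = 8.199 kPa; V₂ = V₁·(T₁/T₂)^(1/(γ−1)) = 58.05 L.
T constant ⇒ Boyle's law P V = const: T₃ = T₂; P₃ = P₂·(V₂/V₃) = 13.41 kPa.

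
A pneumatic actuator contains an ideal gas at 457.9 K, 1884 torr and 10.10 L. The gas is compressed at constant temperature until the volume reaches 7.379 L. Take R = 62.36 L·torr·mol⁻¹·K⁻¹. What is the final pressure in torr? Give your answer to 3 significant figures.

Isothermal, so P V is constant: T₂ = T₁; P₂ = P₁·(V₁/V₂) = 2579 torr.

P₂ ≈ 2.58e+03 torr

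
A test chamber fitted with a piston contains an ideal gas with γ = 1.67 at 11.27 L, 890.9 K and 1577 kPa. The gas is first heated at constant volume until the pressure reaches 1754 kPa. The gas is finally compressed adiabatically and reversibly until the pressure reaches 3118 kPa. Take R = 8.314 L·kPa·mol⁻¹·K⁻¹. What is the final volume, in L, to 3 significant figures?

V₃ ≈ 7.99 L

Isochoric, so P/T is constant: V₂ = V₁; T₂ = T₁·(P₂/P₁) = 990.9 K.
Adiabatic (γ = 1.67), T V^(γ−1) and P V^γ constant: T₃ = T₂·(P₃/P₂)^((γ−1)/γ) = 1248 K; V₃ = V₂·(P₂/P₃)^(1/γ) = 7.986 L.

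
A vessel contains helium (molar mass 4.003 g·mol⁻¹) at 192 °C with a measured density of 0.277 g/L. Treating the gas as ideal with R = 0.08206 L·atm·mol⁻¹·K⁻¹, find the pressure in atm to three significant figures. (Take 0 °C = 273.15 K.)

P ≈ 2.64 atm

ρ = PM/(RT) ⇒ P = ρRT/M = (0.277 × 0.08206 × 465.1) / 4.003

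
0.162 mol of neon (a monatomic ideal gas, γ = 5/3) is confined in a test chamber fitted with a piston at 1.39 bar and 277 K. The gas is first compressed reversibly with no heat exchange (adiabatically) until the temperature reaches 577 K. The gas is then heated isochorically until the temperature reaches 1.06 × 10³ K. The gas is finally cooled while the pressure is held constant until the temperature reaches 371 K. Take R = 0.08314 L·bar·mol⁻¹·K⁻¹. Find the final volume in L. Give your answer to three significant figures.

From PV = nRT: V₁ = nRT₁/P₁ = 2.684 L.
Adiabatic (γ = 5/3), T V^(γ−1) and P V^γ constant: P₂ = P₁·(T₂/T₁)^(γ/(γ−1)) = 8.705 bar; V₂ = V₁·(T₁/T₂)^(1/(γ−1)) = 0.8928 L.
Isochoric, so P/T is constant: V₃ = V₂; P₃ = P₂·(T₃/T₂) = 15.99 bar.
Isobaric, so V/T is constant: P₄ = P₃; V₄ = V₃·(T₄/T₃) = 0.3125 L.

V₄ ≈ 0.312 L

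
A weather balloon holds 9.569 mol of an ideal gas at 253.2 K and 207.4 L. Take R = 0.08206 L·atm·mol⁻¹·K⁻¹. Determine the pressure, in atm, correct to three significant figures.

P ≈ 0.959 atm

PV = nRT ⇒ P = nRT/V = (9.569 × 0.08206 × 253.2) / 207.4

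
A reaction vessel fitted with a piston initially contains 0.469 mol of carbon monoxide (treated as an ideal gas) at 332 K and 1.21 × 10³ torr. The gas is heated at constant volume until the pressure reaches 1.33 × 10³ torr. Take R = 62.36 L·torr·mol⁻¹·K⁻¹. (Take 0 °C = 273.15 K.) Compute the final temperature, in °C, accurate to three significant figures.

From PV = nRT: V₁ = nRT₁/P₁ = 8.025 L.
Isochoric, so P/T is constant: V₂ = V₁; T₂ = T₁·(P₂/P₁) = 364.9 K.

T₂ ≈ 91.8 °C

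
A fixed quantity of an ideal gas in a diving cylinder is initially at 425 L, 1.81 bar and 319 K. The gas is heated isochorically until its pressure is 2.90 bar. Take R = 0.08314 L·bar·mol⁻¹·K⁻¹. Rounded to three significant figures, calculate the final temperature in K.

T₂ ≈ 511 K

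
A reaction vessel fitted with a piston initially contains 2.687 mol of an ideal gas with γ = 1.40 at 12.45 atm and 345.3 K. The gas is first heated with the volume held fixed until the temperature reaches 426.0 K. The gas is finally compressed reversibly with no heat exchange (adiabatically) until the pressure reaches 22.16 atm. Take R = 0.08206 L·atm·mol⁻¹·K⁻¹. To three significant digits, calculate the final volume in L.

V₃ ≈ 4.71 L

From PV = nRT: V₁ = nRT₁/P₁ = 6.115 L.
Isochoric, so P/T is constant: V₂ = V₁; P₂ = P₁·(T₂/T₁) = 15.36 atm.
Reversible adiabatic, γ = 1.40: T₃ = T₂·(P₃/P₂)^((γ−1)/γ) = 473.0 K; V₃ = V₂·(P₂/P₃)^(1/γ) = 4.707 L.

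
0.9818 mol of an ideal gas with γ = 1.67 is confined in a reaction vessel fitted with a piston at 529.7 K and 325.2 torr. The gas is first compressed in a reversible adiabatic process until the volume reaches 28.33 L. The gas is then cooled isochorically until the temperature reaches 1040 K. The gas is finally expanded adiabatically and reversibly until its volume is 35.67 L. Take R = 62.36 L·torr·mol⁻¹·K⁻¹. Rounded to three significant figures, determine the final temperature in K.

T₄ ≈ 891 K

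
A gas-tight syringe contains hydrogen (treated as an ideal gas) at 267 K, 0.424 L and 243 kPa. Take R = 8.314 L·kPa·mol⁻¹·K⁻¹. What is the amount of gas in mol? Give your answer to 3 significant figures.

PV = nRT ⇒ n = PV/(RT) = (243 × 0.424) / (8.314 × 267)

n ≈ 0.0464 mol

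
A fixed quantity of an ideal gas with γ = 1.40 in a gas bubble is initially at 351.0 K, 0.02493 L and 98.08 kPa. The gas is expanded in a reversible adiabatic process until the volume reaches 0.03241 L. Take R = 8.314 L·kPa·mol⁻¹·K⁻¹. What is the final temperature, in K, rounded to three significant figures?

Adiabatic (γ = 1.40), T V^(γ−1) and P V^γ constant: T₂ = T₁·(V₁/V₂)^(γ−1) = 316.0 K; P₂ = P₁·(V₁/V₂)^γ = 67.93 kPa.

T₂ ≈ 316 K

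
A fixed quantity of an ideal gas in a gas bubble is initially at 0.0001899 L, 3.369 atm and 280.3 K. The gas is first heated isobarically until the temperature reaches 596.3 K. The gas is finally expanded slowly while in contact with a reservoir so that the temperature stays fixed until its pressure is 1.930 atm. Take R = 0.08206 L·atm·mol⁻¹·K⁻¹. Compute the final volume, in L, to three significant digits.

P constant ⇒ V ∝ T: P₂ = P₁; V₂ = V₁·(T₂/T₁) = 0.0004040 L.
T constant ⇒ Boyle's law P V = const: T₃ = T₂; V₃ = V₂·(P₂/P₃) = 0.0007052 L.

V₃ ≈ 0.000705 L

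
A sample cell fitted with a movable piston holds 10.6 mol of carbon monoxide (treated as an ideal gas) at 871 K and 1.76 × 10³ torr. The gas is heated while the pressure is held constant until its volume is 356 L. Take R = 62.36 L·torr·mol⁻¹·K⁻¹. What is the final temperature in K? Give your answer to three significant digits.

T₂ ≈ 948 K

From PV = nRT: V₁ = nRT₁/P₁ = 327.1 L.
Isobaric, so V/T is constant: P₂ = P₁; T₂ = T₁·(V₂/V₁) = 947.9 K.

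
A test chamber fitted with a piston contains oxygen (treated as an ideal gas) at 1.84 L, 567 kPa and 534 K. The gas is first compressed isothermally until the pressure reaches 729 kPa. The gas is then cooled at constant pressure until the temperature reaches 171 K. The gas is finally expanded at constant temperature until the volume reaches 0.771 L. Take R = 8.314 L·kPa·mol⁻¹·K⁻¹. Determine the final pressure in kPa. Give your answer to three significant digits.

Isothermal, so P V is constant: T₂ = T₁; V₂ = V₁·(P₁/P₂) = 1.431 L.
Isobaric, so V/T is constant: P₃ = P₂; V₃ = V₂·(T₃/T₂) = 0.4583 L.
Isothermal, so P V is constant: T₄ = T₃; P₄ = P₃·(V₃/V₄) = 433.3 kPa.

P₄ ≈ 433 kPa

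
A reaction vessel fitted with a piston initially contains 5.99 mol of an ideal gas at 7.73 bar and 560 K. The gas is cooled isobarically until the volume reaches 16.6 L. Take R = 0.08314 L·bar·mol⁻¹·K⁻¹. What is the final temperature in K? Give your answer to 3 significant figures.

T₂ ≈ 258 K

From PV = nRT: V₁ = nRT₁/P₁ = 36.08 L.
P constant ⇒ V ∝ T: P₂ = P₁; T₂ = T₁·(V₂/V₁) = 257.7 K.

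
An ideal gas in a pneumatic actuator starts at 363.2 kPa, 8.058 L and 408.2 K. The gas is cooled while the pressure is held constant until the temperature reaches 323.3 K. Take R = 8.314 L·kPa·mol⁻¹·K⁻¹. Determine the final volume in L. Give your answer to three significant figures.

P constant ⇒ V ∝ T: P₂ = P₁; V₂ = V₁·(T₂/T₁) = 6.382 L.

V₂ ≈ 6.38 L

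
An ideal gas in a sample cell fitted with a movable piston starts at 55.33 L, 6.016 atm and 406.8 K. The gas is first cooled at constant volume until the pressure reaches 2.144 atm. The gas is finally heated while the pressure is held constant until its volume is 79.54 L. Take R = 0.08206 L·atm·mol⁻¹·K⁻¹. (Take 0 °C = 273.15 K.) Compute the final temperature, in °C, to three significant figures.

T₃ ≈ -64.7 °C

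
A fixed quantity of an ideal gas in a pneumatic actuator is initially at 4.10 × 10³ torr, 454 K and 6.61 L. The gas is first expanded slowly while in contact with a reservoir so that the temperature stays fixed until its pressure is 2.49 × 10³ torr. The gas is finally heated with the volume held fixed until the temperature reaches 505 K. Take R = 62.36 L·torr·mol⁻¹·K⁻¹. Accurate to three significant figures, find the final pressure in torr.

Isothermal, so P V is constant: T₂ = T₁; V₂ = V₁·(P₁/P₂) = 10.88 L.
Isochoric, so P/T is constant: V₃ = V₂; P₃ = P₂·(T₃/T₂) = 2770 torr.

P₃ ≈ 2.77e+03 torr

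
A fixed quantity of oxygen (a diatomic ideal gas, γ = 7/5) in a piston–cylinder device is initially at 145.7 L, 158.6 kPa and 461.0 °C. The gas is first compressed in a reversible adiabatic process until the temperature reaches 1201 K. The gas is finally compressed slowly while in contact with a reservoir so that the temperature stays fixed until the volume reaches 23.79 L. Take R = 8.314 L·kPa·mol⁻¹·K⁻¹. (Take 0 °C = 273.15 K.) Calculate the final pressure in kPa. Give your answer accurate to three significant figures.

Convert: T₁ = 734.1 K.
Adiabatic (γ = 7/5), T V^(γ−1) and P V^γ constant: P₂ = P₁·(T₂/T₁)^(γ/(γ−1)) = 888.1 kPa; V₂ = V₁·(T₁/T₂)^(1/(γ−1)) = 42.57 L.
Isothermal, so P V is constant: T₃ = T₂; P₃ = P₂·(V₂/V₃) = 1589 kPa.

P₃ ≈ 1.59e+03 kPa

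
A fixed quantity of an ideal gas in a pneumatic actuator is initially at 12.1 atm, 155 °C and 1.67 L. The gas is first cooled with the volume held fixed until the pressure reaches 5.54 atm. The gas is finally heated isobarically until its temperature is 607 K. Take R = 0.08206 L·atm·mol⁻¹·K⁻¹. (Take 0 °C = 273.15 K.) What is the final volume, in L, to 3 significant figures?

V₃ ≈ 5.17 L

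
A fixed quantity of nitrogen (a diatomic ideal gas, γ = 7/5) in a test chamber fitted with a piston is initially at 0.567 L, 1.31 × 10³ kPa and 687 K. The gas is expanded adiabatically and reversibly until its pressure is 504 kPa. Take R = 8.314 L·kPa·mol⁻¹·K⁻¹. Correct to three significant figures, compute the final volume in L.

V₂ ≈ 1.12 L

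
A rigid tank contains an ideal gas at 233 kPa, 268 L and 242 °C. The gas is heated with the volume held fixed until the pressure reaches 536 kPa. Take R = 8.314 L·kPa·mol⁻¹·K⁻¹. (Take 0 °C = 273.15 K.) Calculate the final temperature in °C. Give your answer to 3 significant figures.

T₂ ≈ 912 °C

Convert: T₁ = 515.1 K.
Isochoric, so P/T is constant: V₂ = V₁; T₂ = T₁·(P₂/P₁) = 1185 K.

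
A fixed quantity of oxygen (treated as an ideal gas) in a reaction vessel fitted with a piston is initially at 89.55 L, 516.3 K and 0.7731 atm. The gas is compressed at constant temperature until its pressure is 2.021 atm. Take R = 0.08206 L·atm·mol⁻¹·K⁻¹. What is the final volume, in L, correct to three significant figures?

V₂ ≈ 34.3 L

Isothermal, so P V is constant: T₂ = T₁; V₂ = V₁·(P₁/P₂) = 34.26 L.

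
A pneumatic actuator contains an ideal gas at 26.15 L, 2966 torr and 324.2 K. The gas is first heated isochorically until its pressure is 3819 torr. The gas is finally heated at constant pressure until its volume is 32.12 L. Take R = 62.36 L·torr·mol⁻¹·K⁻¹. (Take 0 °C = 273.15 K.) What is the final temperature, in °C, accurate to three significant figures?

Isochoric, so P/T is constant: V₂ = V₁; T₂ = T₁·(P₂/P₁) = 417.4 K.
Isobaric, so V/T is constant: P₃ = P₂; T₃ = T₂·(V₃/V₂) = 512.7 K.

T₃ ≈ 240 °C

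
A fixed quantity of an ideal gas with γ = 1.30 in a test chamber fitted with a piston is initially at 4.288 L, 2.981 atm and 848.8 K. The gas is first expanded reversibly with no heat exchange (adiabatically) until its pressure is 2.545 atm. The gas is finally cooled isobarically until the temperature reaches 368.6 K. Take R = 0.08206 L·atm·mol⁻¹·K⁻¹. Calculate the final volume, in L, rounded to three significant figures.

V₃ ≈ 2.18 L

Adiabatic (γ = 1.30), T V^(γ−1) and P V^γ constant: T₂ = T₁·(P₂/P₁)^((γ−1)/γ) = 818.4 K; V₂ = V₁·(P₁/P₂)^(1/γ) = 4.843 L.
Isobaric, so V/T is constant: P₃ = P₂; V₃ = V₂·(T₃/T₂) = 2.181 L.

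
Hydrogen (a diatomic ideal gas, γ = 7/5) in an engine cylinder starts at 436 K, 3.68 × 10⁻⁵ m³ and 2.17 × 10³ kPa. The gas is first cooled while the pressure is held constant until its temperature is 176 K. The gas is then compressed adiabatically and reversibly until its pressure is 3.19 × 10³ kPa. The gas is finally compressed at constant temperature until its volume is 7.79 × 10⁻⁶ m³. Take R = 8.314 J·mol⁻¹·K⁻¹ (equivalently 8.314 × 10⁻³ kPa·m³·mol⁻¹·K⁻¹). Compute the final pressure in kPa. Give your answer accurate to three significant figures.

P constant ⇒ V ∝ T: P₂ = P₁; V₂ = V₁·(T₂/T₁) = 1.486e-05 m³.
Reversible adiabatic, γ = 7/5: T₃ = T₂·(P₃/P₂)^((γ−1)/γ) = 196.5 K; V₃ = V₂·(P₂/P₃)^(1/γ) = 1.128e-05 m³.
Isothermal, so P V is constant: T₄ = T₃; P₄ = P₃·(V₃/V₄) = 4620 kPa.

P₄ ≈ 4.62e+03 kPa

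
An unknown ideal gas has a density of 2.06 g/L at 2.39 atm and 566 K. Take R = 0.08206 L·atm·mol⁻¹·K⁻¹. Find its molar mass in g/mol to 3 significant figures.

ρ = PM/(RT) ⇒ M = ρRT/P = (2.06 × 0.08206 × 566.0) / 2.39

M ≈ 40.0 g/mol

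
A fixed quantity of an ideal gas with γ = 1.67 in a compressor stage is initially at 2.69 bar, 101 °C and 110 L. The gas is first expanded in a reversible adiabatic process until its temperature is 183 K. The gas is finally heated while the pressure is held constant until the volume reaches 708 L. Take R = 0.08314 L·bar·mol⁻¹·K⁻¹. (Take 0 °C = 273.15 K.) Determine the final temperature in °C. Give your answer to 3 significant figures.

T₃ ≈ 132 °C

Convert: T₁ = 374.1 K.
Adiabatic (γ = 1.67), T V^(γ−1) and P V^γ constant: P₂ = P₁·(T₂/T₁)^(γ/(γ−1)) = 0.4525 bar; V₂ = V₁·(T₁/T₂)^(1/(γ−1)) = 319.9 L.
Isobaric, so V/T is constant: P₃ = P₂; T₃ = T₂·(V₃/V₂) = 405.1 K.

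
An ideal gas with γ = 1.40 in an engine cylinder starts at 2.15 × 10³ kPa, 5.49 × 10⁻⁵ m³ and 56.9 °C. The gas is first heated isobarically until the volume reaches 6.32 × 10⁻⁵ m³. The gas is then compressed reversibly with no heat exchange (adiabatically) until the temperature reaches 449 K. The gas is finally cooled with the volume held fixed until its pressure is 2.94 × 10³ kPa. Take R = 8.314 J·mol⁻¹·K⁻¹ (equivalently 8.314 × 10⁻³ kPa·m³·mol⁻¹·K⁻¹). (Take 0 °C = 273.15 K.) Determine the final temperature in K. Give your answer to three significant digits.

T₄ ≈ 342 K

Convert: T₁ = 330.0 K.
Isobaric, so V/T is constant: P₂ = P₁; T₂ = T₁·(V₂/V₁) = 379.9 K.
Reversible adiabatic, γ = 1.40: P₃ = P₂·(T₃/T₂)^(γ/(γ−1)) = 3857 kPa; V₃ = V₂·(T₂/T₃)^(1/(γ−1)) = 4.163e-05 m³.
V constant ⇒ P ∝ T: V₄ = V₃; T₄ = T₃·(P₄/P₃) = 342.2 K.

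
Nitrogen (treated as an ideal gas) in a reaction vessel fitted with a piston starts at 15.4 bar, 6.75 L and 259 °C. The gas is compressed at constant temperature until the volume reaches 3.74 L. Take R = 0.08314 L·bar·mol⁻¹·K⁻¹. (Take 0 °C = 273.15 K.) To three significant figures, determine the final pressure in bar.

Convert: T₁ = 532.1 K.
T constant ⇒ Boyle's law P V = const: T₂ = T₁; P₂ = P₁·(V₁/V₂) = 27.79 bar.

P₂ ≈ 27.8 bar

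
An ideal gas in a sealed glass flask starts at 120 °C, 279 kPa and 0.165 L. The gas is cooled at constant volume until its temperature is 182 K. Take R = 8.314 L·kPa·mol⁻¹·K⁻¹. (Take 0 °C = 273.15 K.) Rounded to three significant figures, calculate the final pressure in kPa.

Convert: T₁ = 393.1 K.
Isochoric, so P/T is constant: V₂ = V₁; P₂ = P₁·(T₂/T₁) = 129.2 kPa.

P₂ ≈ 129 kPa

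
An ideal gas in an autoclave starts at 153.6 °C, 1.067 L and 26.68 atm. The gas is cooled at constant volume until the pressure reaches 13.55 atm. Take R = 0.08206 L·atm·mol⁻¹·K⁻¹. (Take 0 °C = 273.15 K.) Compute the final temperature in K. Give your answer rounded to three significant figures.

Convert: T₁ = 426.8 K.
V constant ⇒ P ∝ T: V₂ = V₁; T₂ = T₁·(P₂/P₁) = 216.7 K.

T₂ ≈ 217 K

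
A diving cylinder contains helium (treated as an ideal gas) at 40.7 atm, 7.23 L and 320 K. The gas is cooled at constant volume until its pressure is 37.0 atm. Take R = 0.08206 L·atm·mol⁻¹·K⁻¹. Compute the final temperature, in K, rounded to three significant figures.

T₂ ≈ 291 K

Isochoric, so P/T is constant: V₂ = V₁; T₂ = T₁·(P₂/P₁) = 290.9 K.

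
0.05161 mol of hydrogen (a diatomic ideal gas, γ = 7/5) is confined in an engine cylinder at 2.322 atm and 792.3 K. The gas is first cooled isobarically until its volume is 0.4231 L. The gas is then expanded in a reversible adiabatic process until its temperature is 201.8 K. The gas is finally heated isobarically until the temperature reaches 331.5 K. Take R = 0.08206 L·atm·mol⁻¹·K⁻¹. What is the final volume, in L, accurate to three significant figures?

V₄ ≈ 0.985 L

From PV = nRT: V₁ = nRT₁/P₁ = 1.445 L.
P constant ⇒ V ∝ T: P₂ = P₁; T₂ = T₁·(V₂/V₁) = 232.0 K.
Adiabatic (γ = 7/5), T V^(γ−1) and P V^γ constant: P₃ = P₂·(T₃/T₂)^(γ/(γ−1)) = 1.426 atm; V₃ = V₂·(T₂/T₃)^(1/(γ−1)) = 0.5994 L.
Isobaric, so V/T is constant: P₄ = P₃; V₄ = V₃·(T₄/T₃) = 0.9847 L.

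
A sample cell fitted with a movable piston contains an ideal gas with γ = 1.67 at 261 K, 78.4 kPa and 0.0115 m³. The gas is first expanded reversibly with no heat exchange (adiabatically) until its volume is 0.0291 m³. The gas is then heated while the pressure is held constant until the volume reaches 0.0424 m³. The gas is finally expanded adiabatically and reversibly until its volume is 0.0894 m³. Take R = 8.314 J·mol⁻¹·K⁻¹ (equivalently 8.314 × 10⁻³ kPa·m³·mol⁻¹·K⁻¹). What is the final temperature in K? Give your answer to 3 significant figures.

T₄ ≈ 124 K

Reversible adiabatic, γ = 1.67: T₂ = T₁·(V₁/V₂)^(γ−1) = 140.1 K; P₂ = P₁·(V₁/V₂)^γ = 16.63 kPa.
P constant ⇒ V ∝ T: P₃ = P₂; T₃ = T₂·(V₃/V₂) = 204.2 K.
Reversible adiabatic, γ = 1.67: T₄ = T₃·(V₃/V₄)^(γ−1) = 123.9 K; P₄ = P₃·(V₃/V₄)^γ = 4.786 kPa.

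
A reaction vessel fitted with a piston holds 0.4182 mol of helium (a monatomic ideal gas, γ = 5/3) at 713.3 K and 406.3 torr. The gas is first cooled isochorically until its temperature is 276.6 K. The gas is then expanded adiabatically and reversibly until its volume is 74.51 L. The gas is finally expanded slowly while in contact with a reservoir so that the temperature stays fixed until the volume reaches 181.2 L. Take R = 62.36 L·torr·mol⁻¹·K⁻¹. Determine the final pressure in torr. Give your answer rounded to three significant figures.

P₄ ≈ 28.8 torr

From PV = nRT: V₁ = nRT₁/P₁ = 45.78 L.
Isochoric, so P/T is constant: V₂ = V₁; P₂ = P₁·(T₂/T₁) = 157.6 torr.
Reversible adiabatic, γ = 5/3: T₃ = T₂·(V₂/V₃)^(γ−1) = 199.9 K; P₃ = P₂·(V₂/V₃)^γ = 69.97 torr.
T constant ⇒ Boyle's law P V = const: T₄ = T₃; P₄ = P₃·(V₃/V₄) = 28.77 torr.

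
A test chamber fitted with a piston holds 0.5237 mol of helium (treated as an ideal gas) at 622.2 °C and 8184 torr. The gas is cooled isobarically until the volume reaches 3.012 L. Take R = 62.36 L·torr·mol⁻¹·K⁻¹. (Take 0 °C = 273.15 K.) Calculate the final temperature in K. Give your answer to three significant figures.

Convert: T₁ = 895.4 K.
From PV = nRT: V₁ = nRT₁/P₁ = 3.573 L.
Isobaric, so V/T is constant: P₂ = P₁; T₂ = T₁·(V₂/V₁) = 754.8 K.

T₂ ≈ 755 K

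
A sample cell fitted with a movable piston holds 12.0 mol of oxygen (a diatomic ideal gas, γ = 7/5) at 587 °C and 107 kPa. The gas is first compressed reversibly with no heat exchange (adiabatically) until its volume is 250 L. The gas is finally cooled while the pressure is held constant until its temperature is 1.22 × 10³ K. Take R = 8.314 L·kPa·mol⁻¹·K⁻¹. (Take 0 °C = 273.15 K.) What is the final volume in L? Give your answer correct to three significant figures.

Convert: T₁ = 860.1 K.
From PV = nRT: V₁ = nRT₁/P₁ = 802.0 L.
Reversible adiabatic, γ = 7/5: T₂ = T₁·(V₁/V₂)^(γ−1) = 1371 K; P₂ = P₁·(V₁/V₂)^γ = 547.2 kPa.
P constant ⇒ V ∝ T: P₃ = P₂; V₃ = V₂·(T₃/T₂) = 222.4 L.

V₃ ≈ 222 L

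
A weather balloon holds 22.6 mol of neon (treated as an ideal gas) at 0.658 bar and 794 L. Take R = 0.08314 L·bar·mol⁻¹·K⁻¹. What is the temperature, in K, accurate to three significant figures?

T ≈ 278 K

PV = nRT ⇒ T = PV/(nR) = (0.658 × 794) / (22.6 × 0.08314)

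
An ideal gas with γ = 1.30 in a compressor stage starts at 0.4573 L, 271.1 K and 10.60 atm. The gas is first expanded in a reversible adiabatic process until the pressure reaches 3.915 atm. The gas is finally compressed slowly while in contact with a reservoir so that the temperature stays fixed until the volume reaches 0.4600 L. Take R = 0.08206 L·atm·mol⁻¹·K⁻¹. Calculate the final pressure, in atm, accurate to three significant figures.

Reversible adiabatic, γ = 1.30: T₂ = T₁·(P₂/P₁)^((γ−1)/γ) = 215.4 K; V₂ = V₁·(P₁/P₂)^(1/γ) = 0.9839 L.
T constant ⇒ Boyle's law P V = const: T₃ = T₂; P₃ = P₂·(V₂/V₃) = 8.374 atm.

P₃ ≈ 8.37 atm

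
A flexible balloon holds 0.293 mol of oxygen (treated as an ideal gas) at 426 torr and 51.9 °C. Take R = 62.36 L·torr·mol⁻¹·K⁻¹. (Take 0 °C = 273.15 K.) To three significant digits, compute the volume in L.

Convert: T = 325.05 K.
PV = nRT ⇒ V = nRT/P = (0.293 × 62.36 × 325.05) / 426

V ≈ 13.9 L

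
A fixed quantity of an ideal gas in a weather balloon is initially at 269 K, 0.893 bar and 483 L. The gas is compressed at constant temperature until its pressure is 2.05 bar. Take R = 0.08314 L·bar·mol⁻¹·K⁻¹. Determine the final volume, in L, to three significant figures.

V₂ ≈ 210 L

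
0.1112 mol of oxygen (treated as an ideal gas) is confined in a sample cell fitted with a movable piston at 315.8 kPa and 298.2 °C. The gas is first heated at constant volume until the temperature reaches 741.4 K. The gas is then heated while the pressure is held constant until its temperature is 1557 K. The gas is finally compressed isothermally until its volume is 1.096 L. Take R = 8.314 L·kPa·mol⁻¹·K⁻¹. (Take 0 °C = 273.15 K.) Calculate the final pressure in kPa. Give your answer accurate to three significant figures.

P₄ ≈ 1.31e+03 kPa

Convert: T₁ = 571.3 K.
From PV = nRT: V₁ = nRT₁/P₁ = 1.673 L.
Isochoric, so P/T is constant: V₂ = V₁; P₂ = P₁·(T₂/T₁) = 409.8 kPa.
P constant ⇒ V ∝ T: P₃ = P₂; V₃ = V₂·(T₃/T₂) = 3.513 L.
T constant ⇒ Boyle's law P V = const: T₄ = T₃; P₄ = P₃·(V₃/V₄) = 1313 kPa.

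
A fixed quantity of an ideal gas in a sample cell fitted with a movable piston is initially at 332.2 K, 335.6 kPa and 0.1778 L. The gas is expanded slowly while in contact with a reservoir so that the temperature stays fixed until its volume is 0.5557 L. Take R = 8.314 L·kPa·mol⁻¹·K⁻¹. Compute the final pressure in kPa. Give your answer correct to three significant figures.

Isothermal, so P V is constant: T₂ = T₁; P₂ = P₁·(V₁/V₂) = 107.4 kPa.

P₂ ≈ 107 kPa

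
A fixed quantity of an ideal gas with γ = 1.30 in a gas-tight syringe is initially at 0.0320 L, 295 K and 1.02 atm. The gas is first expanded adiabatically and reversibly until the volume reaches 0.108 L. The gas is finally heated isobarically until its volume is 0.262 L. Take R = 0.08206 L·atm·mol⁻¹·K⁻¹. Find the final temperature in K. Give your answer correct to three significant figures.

T₃ ≈ 497 K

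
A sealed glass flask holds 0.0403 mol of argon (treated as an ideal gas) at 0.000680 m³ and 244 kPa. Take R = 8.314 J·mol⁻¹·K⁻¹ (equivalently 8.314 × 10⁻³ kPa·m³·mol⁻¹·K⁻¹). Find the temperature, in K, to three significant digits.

T ≈ 495 K

PV = nRT ⇒ T = PV/(nR) = (244 × 0.000680) / (0.0403 × 8.314 × 10⁻³)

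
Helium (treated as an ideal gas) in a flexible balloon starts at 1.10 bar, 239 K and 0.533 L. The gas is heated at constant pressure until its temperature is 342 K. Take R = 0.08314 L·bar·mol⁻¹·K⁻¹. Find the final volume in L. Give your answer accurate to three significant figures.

Isobaric, so V/T is constant: P₂ = P₁; V₂ = V₁·(T₂/T₁) = 0.7627 L.

V₂ ≈ 0.763 L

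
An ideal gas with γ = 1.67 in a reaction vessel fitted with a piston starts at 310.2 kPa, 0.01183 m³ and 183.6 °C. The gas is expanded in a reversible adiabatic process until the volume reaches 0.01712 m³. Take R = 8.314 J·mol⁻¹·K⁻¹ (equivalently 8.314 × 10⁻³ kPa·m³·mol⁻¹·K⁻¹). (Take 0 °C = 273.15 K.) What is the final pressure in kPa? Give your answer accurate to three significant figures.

P₂ ≈ 167 kPa

Convert: T₁ = 456.8 K.
Adiabatic (γ = 1.67), T V^(γ−1) and P V^γ constant: T₂ = T₁·(V₁/V₂)^(γ−1) = 356.6 K; P₂ = P₁·(V₁/V₂)^γ = 167.3 kPa.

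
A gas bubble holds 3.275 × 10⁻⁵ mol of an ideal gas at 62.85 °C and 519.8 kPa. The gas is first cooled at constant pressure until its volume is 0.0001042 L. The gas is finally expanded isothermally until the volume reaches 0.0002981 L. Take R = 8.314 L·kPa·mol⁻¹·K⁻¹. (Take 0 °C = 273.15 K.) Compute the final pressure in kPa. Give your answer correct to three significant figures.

P₃ ≈ 182 kPa

Convert: T₁ = 336.0 K.
From PV = nRT: V₁ = nRT₁/P₁ = 0.0001760 L.
Isobaric, so V/T is constant: P₂ = P₁; T₂ = T₁·(V₂/V₁) = 198.9 K.
T constant ⇒ Boyle's law P V = const: T₃ = T₂; P₃ = P₂·(V₂/V₃) = 181.7 kPa.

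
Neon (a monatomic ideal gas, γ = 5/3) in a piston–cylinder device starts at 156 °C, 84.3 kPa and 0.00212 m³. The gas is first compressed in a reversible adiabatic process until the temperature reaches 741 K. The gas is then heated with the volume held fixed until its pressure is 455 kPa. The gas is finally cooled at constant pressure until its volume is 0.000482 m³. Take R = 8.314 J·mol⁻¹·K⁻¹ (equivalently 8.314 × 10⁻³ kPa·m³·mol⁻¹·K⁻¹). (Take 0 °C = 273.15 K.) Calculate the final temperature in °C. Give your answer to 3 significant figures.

T₄ ≈ 253 °C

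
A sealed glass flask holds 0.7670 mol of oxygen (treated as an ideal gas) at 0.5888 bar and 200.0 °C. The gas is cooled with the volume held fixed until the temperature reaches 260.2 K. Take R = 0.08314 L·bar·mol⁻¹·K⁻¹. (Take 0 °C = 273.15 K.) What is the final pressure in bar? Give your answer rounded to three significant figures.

Convert: T₁ = 473.1 K.
From PV = nRT: V₁ = nRT₁/P₁ = 51.24 L.
Isochoric, so P/T is constant: V₂ = V₁; P₂ = P₁·(T₂/T₁) = 0.3238 bar.

P₂ ≈ 0.324 bar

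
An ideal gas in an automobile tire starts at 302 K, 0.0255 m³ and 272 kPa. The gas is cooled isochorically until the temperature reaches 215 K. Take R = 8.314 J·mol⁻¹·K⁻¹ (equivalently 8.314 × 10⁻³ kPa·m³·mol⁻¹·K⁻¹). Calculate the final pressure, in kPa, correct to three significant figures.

P₂ ≈ 194 kPa

Isochoric, so P/T is constant: V₂ = V₁; P₂ = P₁·(T₂/T₁) = 193.6 kPa.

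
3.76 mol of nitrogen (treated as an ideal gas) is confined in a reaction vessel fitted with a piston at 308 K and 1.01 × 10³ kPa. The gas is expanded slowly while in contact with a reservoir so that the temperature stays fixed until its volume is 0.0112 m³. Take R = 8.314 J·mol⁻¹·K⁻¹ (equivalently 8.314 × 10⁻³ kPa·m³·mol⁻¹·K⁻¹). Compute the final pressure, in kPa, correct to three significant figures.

P₂ ≈ 860 kPa

From PV = nRT: V₁ = nRT₁/P₁ = 0.009533 m³.
T constant ⇒ Boyle's law P V = const: T₂ = T₁; P₂ = P₁·(V₁/V₂) = 859.7 kPa.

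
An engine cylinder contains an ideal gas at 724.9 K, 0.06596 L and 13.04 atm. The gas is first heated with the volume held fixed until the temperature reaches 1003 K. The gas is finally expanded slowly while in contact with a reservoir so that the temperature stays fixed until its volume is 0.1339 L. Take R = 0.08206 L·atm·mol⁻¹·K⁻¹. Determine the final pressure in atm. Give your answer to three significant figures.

P₃ ≈ 8.89 atm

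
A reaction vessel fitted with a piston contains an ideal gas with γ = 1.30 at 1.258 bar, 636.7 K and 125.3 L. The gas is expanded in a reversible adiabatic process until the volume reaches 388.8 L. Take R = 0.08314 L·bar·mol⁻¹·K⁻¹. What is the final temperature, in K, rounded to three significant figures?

Adiabatic (γ = 1.30), T V^(γ−1) and P V^γ constant: T₂ = T₁·(V₁/V₂)^(γ−1) = 453.3 K; P₂ = P₁·(V₁/V₂)^γ = 0.2887 bar.

T₂ ≈ 453 K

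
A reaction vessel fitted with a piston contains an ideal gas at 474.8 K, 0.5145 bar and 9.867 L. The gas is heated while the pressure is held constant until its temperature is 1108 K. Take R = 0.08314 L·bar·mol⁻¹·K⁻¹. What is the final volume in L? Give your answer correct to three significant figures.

V₂ ≈ 23.0 L

P constant ⇒ V ∝ T: P₂ = P₁; V₂ = V₁·(T₂/T₁) = 23.03 L.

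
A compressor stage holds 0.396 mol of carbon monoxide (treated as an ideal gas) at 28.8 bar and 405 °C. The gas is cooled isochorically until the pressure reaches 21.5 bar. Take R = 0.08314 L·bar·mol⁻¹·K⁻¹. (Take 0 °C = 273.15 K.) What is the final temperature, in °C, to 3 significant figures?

T₂ ≈ 233 °C

Convert: T₁ = 678.1 K.
From PV = nRT: V₁ = nRT₁/P₁ = 0.7752 L.
V constant ⇒ P ∝ T: V₂ = V₁; T₂ = T₁·(P₂/P₁) = 506.3 K.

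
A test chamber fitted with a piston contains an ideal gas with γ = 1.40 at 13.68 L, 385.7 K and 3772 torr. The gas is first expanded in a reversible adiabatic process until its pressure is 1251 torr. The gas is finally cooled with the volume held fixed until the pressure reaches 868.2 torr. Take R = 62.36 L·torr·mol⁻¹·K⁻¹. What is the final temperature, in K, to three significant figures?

Adiabatic (γ = 1.40), T V^(γ−1) and P V^γ constant: T₂ = T₁·(P₂/P₁)^((γ−1)/γ) = 281.4 K; V₂ = V₁·(P₁/P₂)^(1/γ) = 30.09 L.
Isochoric, so P/T is constant: V₃ = V₂; T₃ = T₂·(P₃/P₂) = 195.3 K.

T₃ ≈ 195 K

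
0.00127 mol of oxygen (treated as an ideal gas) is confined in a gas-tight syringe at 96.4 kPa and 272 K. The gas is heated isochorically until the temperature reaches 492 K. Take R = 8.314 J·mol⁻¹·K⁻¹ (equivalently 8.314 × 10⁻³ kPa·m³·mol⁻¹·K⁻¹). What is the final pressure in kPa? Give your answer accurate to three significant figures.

P₂ ≈ 174 kPa

From PV = nRT: V₁ = nRT₁/P₁ = 2.979e-05 m³.
V constant ⇒ P ∝ T: V₂ = V₁; P₂ = P₁·(T₂/T₁) = 174.4 kPa.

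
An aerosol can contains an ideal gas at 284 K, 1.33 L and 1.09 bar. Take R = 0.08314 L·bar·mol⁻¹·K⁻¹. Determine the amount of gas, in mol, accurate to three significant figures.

n ≈ 0.0614 mol

PV = nRT ⇒ n = PV/(RT) = (1.09 × 1.33) / (0.08314 × 284)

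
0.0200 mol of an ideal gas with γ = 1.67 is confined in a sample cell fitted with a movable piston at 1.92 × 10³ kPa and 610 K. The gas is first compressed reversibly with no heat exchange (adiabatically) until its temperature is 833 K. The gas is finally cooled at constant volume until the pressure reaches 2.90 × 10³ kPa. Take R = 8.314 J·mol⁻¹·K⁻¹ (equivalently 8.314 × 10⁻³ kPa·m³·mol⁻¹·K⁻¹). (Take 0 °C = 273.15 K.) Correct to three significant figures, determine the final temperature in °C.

T₃ ≈ 306 °C

From PV = nRT: V₁ = nRT₁/P₁ = 5.283e-05 m³.
Reversible adiabatic, γ = 1.67: P₂ = P₁·(T₂/T₁)^(γ/(γ−1)) = 4174 kPa; V₂ = V₁·(T₁/T₂)^(1/(γ−1)) = 3.318e-05 m³.
V constant ⇒ P ∝ T: V₃ = V₂; T₃ = T₂·(P₃/P₂) = 578.7 K.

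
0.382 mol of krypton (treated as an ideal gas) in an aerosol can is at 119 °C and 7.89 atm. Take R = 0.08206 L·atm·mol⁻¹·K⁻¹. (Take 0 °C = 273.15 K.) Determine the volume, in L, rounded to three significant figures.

V ≈ 1.56 L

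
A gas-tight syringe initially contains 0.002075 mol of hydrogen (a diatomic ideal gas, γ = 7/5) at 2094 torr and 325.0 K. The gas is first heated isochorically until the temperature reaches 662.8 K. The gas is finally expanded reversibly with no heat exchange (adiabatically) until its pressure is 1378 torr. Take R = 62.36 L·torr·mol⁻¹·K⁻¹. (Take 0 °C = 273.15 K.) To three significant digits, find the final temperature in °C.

T₃ ≈ 207 °C

From PV = nRT: V₁ = nRT₁/P₁ = 0.02008 L.
V constant ⇒ P ∝ T: V₂ = V₁; P₂ = P₁·(T₂/T₁) = 4270 torr.
Reversible adiabatic, γ = 7/5: T₃ = T₂·(P₃/P₂)^((γ−1)/γ) = 479.8 K; V₃ = V₂·(P₂/P₃)^(1/γ) = 0.04505 L.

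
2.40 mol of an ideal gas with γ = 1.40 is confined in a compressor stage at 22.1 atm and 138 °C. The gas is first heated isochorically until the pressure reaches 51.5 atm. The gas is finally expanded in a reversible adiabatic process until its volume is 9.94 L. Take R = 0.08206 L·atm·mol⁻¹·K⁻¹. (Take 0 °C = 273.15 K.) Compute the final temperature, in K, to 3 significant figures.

T₃ ≈ 643 K

Convert: T₁ = 411.1 K.
From PV = nRT: V₁ = nRT₁/P₁ = 3.664 L.
Isochoric, so P/T is constant: V₂ = V₁; T₂ = T₁·(P₂/P₁) = 958.1 K.
Adiabatic (γ = 1.40), T V^(γ−1) and P V^γ constant: T₃ = T₂·(V₂/V₃)^(γ−1) = 642.7 K; P₃ = P₂·(V₂/V₃)^γ = 12.73 atm.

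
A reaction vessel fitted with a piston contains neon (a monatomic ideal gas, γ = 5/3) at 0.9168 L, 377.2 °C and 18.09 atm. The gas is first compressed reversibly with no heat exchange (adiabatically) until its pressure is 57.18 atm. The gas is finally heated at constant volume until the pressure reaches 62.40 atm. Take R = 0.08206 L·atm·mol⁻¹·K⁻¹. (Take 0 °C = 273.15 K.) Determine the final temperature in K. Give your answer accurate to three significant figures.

Convert: T₁ = 650.3 K.
Reversible adiabatic, γ = 5/3: T₂ = T₁·(P₂/P₁)^((γ−1)/γ) = 1031 K; V₂ = V₁·(P₁/P₂)^(1/γ) = 0.4596 L.
V constant ⇒ P ∝ T: V₃ = V₂; T₃ = T₂·(P₃/P₂) = 1125 K.

T₃ ≈ 1.12e+03 K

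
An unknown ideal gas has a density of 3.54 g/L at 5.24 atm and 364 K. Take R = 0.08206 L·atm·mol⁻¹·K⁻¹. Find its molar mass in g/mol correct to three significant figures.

M ≈ 20.2 g/mol

ρ = PM/(RT) ⇒ M = ρRT/P = (3.54 × 0.08206 × 364.0) / 5.24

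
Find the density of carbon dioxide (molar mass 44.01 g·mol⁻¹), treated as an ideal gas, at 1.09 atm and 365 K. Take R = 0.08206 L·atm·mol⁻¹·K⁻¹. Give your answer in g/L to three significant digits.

ρ = PM/(RT) = (1.09 × 44.01) / (0.08206 × 365.0)

ρ ≈ 1.60 g/L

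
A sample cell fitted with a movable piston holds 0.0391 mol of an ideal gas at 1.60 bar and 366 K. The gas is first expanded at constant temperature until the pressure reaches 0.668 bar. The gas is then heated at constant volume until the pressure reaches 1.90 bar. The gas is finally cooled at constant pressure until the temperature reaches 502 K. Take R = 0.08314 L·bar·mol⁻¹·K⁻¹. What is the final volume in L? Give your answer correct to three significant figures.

V₄ ≈ 0.859 L

From PV = nRT: V₁ = nRT₁/P₁ = 0.7436 L.
Isothermal, so P V is constant: T₂ = T₁; V₂ = V₁·(P₁/P₂) = 1.781 L.
V constant ⇒ P ∝ T: V₃ = V₂; T₃ = T₂·(P₃/P₂) = 1041 K.
Isobaric, so V/T is constant: P₄ = P₃; V₄ = V₃·(T₄/T₃) = 0.8589 L.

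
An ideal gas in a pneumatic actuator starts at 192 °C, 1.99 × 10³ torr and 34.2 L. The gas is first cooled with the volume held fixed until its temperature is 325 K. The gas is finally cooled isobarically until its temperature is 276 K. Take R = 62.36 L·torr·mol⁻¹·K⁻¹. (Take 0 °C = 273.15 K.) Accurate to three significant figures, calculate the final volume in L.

Convert: T₁ = 465.1 K.
Isochoric, so P/T is constant: V₂ = V₁; P₂ = P₁·(T₂/T₁) = 1390 torr.
P constant ⇒ V ∝ T: P₃ = P₂; V₃ = V₂·(T₃/T₂) = 29.04 L.

V₃ ≈ 29.0 L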